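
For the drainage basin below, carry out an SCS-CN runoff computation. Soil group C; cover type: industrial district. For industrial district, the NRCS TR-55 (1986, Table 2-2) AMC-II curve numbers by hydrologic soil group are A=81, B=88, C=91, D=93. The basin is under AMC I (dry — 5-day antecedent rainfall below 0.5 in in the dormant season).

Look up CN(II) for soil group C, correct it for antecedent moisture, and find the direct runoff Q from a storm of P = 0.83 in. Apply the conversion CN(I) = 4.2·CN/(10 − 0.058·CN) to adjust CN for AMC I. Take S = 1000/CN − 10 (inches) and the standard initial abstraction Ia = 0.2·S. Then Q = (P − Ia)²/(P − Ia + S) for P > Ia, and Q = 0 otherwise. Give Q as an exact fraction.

NRCS table: industrial district, soil group C → CN(II) = 91
Dry (AMC I): CN(I) = 4.2·91/(10 − 0.058·91) = (1911/5)/(2361/500) = 63700/787 ≈ 80.940
Max retention: S = 1000/(63700/787) − 10 = 1500/637 in (≈ 2.355 in)
Ia = 0.2·(1500/637) = 300/637 in ≈ 0.471 in
P − Ia = 0.830 − 0.471 = 22871/63700 ≈ 0.359 in (> 0, runoff occurs)
Q = (22871/63700)²/((22871/63700) + 1500/637) = (523082641/4057690000)/(172871/63700) = 523082641/11011882700 in ≈ 0.048 in

Q = 523082641/11011882700 in ≈ 0.048 in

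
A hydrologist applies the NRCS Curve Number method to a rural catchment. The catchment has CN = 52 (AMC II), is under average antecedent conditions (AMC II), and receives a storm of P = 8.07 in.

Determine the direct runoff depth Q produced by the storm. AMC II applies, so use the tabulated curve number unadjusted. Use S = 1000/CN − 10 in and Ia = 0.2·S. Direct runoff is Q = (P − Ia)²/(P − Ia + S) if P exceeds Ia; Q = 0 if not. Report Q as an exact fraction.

AMC II — tabulated CN = 52 applies directly.
Retention S: 1000/CN − 10 with CN=52.000 → S = 120/13 ≈ 9.231 in
Ia = 0.2S: 0.2·9.231 = 1.846 in (exactly 24/13)
Since P=8.070 > Ia=1.846: effective rainfall P−Ia = 8091/1300 in
Runoff Q = (P−Ia)²/(P−Ia+S) = (6.224)²/(6.224+9.231) = 21821427/8706100 ≈ 2.506 in

Q = 21821427/8706100 in ≈ 2.506 in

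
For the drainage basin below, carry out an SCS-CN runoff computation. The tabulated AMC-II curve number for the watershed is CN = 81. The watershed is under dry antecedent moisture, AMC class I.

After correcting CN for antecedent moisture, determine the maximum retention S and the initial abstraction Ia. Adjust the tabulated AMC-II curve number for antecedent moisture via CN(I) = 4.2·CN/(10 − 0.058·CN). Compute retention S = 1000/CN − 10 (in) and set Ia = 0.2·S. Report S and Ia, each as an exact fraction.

Dry (AMC I): CN(I) = 4.2·81/(10 − 0.058·81) = (1701/5)/(2651/500) = 170100/2651 ≈ 64.164
Retention S: 1000/CN − 10 with CN=64.164 → S = 9500/1701 ≈ 5.585 in
Initial abstraction Ia = S/5 = (9500/1701)/5 = 1900/1701 ≈ 1.117 in

S = 9500/1701 in ≈ 5.585 in; Ia = 1900/1701 in ≈ 1.117 in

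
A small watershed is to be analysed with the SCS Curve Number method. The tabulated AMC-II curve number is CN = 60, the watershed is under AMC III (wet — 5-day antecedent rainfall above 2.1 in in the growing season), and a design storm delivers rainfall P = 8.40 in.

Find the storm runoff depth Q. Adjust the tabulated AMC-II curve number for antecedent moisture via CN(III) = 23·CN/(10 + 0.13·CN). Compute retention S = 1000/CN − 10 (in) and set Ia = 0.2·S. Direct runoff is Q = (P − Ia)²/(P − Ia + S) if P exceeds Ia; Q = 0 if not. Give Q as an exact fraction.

Adjust CN=60 to AMC III: 23·60/(10 + 0.13·60) → 1380 ÷ (89/5) = 6900/89 ≈ 77.528
Retention S: 1000/CN − 10 with CN=77.528 → S = 200/69 ≈ 2.899 in
Ia = 0.2·(200/69) = 40/69 in ≈ 0.580 in
Since P=8.400 > Ia=0.580: effective rainfall P−Ia = 2698/345 in
Q: (2698/345)² ÷ (3698/345) = 3639602/637905 in (≈ 5.706 in)

Q = 3639602/637905 in ≈ 5.706 in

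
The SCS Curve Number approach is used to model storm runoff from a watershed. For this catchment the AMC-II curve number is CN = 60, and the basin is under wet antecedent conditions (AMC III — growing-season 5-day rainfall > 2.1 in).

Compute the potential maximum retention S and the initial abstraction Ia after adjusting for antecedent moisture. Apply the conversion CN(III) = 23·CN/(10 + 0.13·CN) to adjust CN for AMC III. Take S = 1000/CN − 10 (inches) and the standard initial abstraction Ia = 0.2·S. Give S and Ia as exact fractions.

CN(III) from CN(II)=60: (23·60)/(10 + 0.13·60) = 6900/89 ≈ 77.528
Retention S: 1000/CN − 10 with CN=77.528 → S = 200/69 ≈ 2.899 in
Initial abstraction Ia = S/5 = (200/69)/5 = 40/69 ≈ 0.580 in

S = 200/69 in ≈ 2.899 in; Ia = 40/69 in ≈ 0.580 in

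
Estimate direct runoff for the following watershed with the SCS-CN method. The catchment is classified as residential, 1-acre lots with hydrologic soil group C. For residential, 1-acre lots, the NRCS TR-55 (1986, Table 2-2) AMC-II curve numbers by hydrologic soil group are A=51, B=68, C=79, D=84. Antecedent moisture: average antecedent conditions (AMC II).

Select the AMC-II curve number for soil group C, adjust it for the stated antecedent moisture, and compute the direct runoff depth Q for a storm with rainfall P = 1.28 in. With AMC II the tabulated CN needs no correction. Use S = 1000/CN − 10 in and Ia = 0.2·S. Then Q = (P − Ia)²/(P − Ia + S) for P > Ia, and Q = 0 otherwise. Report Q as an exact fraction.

Q = 546121/3321950 in ≈ 0.164 in

NRCS table: residential, 1-acre lots, soil group C → CN(II) = 79
CN(II) = 79; AMC II needs no correction.
Max retention: S = 1000/79 − 10 = 210/79 in (≈ 2.658 in)
Initial abstraction Ia = S/5 = (210/79)/5 = 42/79 ≈ 0.532 in
Excess rainfall: 1.280 − 0.532 = 0.748 in; P > Ia so Q > 0
Runoff Q = (P−Ia)²/(P−Ia+S) = (0.748)²/(0.748+2.658) = 546121/3321950 ≈ 0.164 in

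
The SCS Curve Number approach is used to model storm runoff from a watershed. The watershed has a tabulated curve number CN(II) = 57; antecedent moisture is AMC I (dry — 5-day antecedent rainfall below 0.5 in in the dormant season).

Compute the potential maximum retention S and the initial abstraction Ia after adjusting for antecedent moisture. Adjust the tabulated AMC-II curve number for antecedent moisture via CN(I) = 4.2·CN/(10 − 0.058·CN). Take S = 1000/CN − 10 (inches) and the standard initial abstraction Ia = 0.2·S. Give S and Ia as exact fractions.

Dry (AMC I): CN(I) = 4.2·57/(10 − 0.058·57) = (1197/5)/(3347/500) = 119700/3347 ≈ 35.763
Max retention: S = 1000/(119700/3347) − 10 = 21500/1197 in (≈ 17.962 in)
Ia = 0.2·(21500/1197) = 4300/1197 in ≈ 3.592 in

S = 21500/1197 in ≈ 17.962 in; Ia = 4300/1197 in ≈ 3.592 in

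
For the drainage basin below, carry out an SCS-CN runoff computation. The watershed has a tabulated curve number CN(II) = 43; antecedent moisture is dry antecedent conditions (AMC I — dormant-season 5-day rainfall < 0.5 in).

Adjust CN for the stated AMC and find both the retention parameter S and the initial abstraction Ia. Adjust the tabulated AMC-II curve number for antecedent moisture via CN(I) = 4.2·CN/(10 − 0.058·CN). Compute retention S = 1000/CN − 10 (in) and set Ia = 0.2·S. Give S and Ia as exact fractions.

Dry (AMC I): CN(I) = 4.2·43/(10 − 0.058·43) = (903/5)/(3753/500) = 30100/1251 ≈ 24.061
Retention S: 1000/CN − 10 with CN=24.061 → S = 9500/301 ≈ 31.561 in
Ia = 0.2S: 0.2·31.561 = 6.312 in (exactly 1900/301)

S = 9500/301 in ≈ 31.561 in; Ia = 1900/301 in ≈ 6.312 in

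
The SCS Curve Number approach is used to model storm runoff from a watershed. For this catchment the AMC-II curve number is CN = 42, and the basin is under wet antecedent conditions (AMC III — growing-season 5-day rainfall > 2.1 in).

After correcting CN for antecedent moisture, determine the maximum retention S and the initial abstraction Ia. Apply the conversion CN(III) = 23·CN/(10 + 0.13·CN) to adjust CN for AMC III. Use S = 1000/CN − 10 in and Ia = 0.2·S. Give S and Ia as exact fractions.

Adjust CN=42 to AMC III: 23·42/(10 + 0.13·42) → 966 ÷ (773/50) = 48300/773 ≈ 62.484
Retention S: 1000/CN − 10 with CN=62.484 → S = 2900/483 ≈ 6.004 in
Initial abstraction Ia = S/5 = (2900/483)/5 = 580/483 ≈ 1.201 in

S = 2900/483 in ≈ 6.004 in; Ia = 580/483 in ≈ 1.201 in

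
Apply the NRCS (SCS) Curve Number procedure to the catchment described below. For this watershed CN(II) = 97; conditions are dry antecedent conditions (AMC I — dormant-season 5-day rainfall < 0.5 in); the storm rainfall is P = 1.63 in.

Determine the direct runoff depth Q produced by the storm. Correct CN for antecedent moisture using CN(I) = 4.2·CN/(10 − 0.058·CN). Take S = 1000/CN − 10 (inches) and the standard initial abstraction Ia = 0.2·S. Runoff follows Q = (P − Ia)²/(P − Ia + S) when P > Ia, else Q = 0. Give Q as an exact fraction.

CN(I) from CN(II)=97: (4.2·97)/(10 − 0.058·97) = 67900/729 ≈ 93.141
Max retention: S = 1000/(67900/729) − 10 = 500/679 in (≈ 0.736 in)
Ia = 0.2S: 0.2·0.736 = 0.147 in (exactly 100/679)
Since P=1.630 > Ia=0.147: effective rainfall P−Ia = 100677/67900 in
Runoff Q = (P−Ia)²/(P−Ia+S) = (1.483)²/(1.483+0.736) = 10135858329/10230968300 ≈ 0.991 in

Q = 10135858329/10230968300 in ≈ 0.991 in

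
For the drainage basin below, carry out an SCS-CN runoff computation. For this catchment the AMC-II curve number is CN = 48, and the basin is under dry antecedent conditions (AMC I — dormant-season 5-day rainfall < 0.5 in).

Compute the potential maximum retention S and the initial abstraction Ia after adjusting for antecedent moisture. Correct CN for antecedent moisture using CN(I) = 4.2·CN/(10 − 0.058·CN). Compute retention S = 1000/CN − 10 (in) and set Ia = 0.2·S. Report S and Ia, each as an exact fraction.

S = 1625/63 in ≈ 25.794 in; Ia = 325/63 in ≈ 5.159 in

CN(I) from CN(II)=48: (4.2·48)/(10 − 0.058·48) = 12600/451 ≈ 27.938
S = 1000/(12600/451) − 10 = 1625/63 in ≈ 25.794 in
Ia = 0.2S: 0.2·25.794 = 5.159 in (exactly 325/63)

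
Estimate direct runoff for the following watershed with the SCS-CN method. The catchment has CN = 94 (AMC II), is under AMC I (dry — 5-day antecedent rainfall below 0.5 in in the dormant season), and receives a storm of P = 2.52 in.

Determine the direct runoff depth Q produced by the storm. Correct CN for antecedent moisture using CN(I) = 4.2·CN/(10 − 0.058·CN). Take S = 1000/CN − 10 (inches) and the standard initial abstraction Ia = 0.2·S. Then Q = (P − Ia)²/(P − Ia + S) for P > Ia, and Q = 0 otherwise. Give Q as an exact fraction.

Q = 332223529/252729575 in ≈ 1.315 in

Dry (AMC I): CN(I) = 4.2·94/(10 − 0.058·94) = (1974/5)/(1137/250) = 32900/379 ≈ 86.807
Retention S: 1000/CN − 10 with CN=86.807 → S = 500/329 ≈ 1.520 in
Ia = 0.2S: 0.2·1.520 = 0.304 in (exactly 100/329)
P − Ia = 2.520 − 0.304 = 18227/8225 ≈ 2.216 in (> 0, runoff occurs)
Runoff Q = (P−Ia)²/(P−Ia+S) = (2.216)²/(2.216+1.520) = 332223529/252729575 ≈ 1.315 in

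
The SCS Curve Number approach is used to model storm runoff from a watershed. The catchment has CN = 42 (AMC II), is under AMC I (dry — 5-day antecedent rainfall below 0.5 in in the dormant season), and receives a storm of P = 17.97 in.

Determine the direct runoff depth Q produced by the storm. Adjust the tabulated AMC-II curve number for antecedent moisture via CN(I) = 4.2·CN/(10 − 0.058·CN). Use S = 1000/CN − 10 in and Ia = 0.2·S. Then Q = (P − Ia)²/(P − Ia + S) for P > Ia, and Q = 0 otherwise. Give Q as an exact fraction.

CN(I) from CN(II)=42: (4.2·42)/(10 − 0.058·42) = 44100/1891 ≈ 23.321
Retention S: 1000/CN − 10 with CN=23.321 → S = 14500/441 ≈ 32.880 in
Ia = 0.2·(14500/441) = 2900/441 in ≈ 6.576 in
Since P=17.970 > Ia=6.576: effective rainfall P−Ia = 502477/44100 in
Q = (502477/44100)²/((502477/44100) + 14500/441) = (252483135529/1944810000)/(1952477/44100) = 252483135529/86104235700 in ≈ 2.932 in

Q = 252483135529/86104235700 in ≈ 2.932 in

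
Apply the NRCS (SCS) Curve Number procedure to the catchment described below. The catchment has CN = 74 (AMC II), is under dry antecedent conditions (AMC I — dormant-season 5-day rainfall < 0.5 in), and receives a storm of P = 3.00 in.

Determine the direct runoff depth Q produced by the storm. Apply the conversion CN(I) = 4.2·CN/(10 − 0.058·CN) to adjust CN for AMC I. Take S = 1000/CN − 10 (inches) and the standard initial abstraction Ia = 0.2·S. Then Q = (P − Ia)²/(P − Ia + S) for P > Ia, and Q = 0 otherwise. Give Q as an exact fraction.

Q = 1062961/5851587 in ≈ 0.182 in

CN(I) from CN(II)=74: (4.2·74)/(10 − 0.058·74) = 77700/1427 ≈ 54.450
Retention S: 1000/CN − 10 with CN=54.450 → S = 6500/777 ≈ 8.366 in
Ia = 0.2S: 0.2·8.366 = 1.673 in (exactly 1300/777)
Excess rainfall: 3.000 − 1.673 = 1.327 in; P > Ia so Q > 0
Q: (1031/777)² ÷ (7531/777) = 1062961/5851587 in (≈ 0.182 in)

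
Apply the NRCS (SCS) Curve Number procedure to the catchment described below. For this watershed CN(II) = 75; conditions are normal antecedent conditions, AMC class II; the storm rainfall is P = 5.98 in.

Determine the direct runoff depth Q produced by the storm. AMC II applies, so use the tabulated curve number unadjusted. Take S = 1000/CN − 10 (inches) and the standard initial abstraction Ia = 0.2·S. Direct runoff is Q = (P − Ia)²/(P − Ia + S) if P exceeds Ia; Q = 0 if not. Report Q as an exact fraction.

Average conditions: CN = 75 (no AMC adjustment).
Retention S: 1000/CN − 10 with CN=75.000 → S = 10/3 ≈ 3.333 in
Ia = 0.2·(10/3) = 2/3 in ≈ 0.667 in
Since P=5.980 > Ia=0.667: effective rainfall P−Ia = 797/150 in
Runoff Q = (P−Ia)²/(P−Ia+S) = (5.313)²/(5.313+3.333) = 635209/194550 ≈ 3.265 in

Q = 635209/194550 in ≈ 3.265 in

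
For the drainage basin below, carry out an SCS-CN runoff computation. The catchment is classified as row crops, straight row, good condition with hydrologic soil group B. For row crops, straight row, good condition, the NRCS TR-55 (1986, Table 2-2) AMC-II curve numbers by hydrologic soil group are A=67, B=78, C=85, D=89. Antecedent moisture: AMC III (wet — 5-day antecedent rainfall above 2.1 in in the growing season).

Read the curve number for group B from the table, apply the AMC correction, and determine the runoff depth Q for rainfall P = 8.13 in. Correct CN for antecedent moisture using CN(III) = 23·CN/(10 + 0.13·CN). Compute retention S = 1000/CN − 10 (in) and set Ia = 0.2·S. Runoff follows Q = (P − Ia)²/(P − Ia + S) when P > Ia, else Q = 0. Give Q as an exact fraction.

NRCS table: row crops, straight row, good condition, soil group B → CN(II) = 78
Wet (AMC III): CN(III) = 23·78/(10 + 0.13·78) = 1794/(1007/50) = 89700/1007 ≈ 89.076
Retention S: 1000/CN − 10 with CN=89.076 → S = 1100/897 ≈ 1.226 in
Ia = 0.2S: 0.2·1.226 = 0.245 in (exactly 220/897)
Since P=8.130 > Ia=0.245: effective rainfall P−Ia = 707261/89700 in
Runoff Q = (P−Ia)²/(P−Ia+S) = (7.885)²/(7.885+1.226) = 500218122121/73308311700 ≈ 6.823 in

Q = 500218122121/73308311700 in ≈ 6.823 in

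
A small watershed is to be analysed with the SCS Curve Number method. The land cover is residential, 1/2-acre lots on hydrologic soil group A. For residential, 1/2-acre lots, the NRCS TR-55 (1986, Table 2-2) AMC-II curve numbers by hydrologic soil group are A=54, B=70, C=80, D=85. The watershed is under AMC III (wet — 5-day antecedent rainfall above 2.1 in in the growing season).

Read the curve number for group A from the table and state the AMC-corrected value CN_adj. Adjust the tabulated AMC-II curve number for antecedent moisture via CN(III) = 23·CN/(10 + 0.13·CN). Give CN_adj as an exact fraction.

CN_adj = 2700/37 ≈ 72.973

NRCS table: residential, 1/2-acre lots, soil group A → CN(II) = 54
CN(III) from CN(II)=54: (23·54)/(10 + 0.13·54) = 2700/37 ≈ 72.973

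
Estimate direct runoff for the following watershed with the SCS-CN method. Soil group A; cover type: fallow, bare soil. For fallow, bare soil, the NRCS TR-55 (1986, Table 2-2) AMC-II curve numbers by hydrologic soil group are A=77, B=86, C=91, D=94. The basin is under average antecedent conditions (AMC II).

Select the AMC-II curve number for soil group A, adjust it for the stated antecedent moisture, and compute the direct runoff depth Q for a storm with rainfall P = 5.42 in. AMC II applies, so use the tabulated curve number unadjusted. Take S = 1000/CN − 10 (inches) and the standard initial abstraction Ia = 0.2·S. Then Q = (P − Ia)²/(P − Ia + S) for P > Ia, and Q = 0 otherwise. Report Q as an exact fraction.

Q = 344733489/115757950 in ≈ 2.978 in

NRCS table: fallow, bare soil, soil group A → CN(II) = 77
CN(II) = 77; AMC II needs no correction.
Retention S: 1000/CN − 10 with CN=77.000 → S = 230/77 ≈ 2.987 in
Ia = 0.2·(230/77) = 46/77 in ≈ 0.597 in
Since P=5.420 > Ia=0.597: effective rainfall P−Ia = 18567/3850 in
Runoff Q = (P−Ia)²/(P−Ia+S) = (4.823)²/(4.823+2.987) = 344733489/115757950 ≈ 2.978 in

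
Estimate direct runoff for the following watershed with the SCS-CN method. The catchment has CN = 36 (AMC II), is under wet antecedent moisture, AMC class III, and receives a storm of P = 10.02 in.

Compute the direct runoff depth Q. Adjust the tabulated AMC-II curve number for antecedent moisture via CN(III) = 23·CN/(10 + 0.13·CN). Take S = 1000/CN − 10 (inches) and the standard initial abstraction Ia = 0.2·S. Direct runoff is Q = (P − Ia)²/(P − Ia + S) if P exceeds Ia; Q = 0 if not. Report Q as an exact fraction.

CN(III) from CN(II)=36: (23·36)/(10 + 0.13·36) = 20700/367 ≈ 56.403
Retention S: 1000/CN − 10 with CN=56.403 → S = 1600/207 ≈ 7.729 in
Initial abstraction Ia = S/5 = (1600/207)/5 = 320/207 ≈ 1.546 in
Since P=10.020 > Ia=1.546: effective rainfall P−Ia = 87707/10350 in
Runoff Q = (P−Ia)²/(P−Ia+S) = (8.474)²/(8.474+7.729) = 7692517849/1735767450 ≈ 4.432 in

Q = 7692517849/1735767450 in ≈ 4.432 in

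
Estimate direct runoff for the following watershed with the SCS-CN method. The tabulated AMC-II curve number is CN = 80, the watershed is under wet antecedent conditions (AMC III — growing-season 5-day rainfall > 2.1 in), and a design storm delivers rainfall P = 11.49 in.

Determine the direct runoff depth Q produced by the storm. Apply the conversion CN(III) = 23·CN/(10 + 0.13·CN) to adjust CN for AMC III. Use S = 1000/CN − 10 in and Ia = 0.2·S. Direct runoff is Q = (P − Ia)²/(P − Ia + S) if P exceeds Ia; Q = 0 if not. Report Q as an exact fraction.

Adjust CN=80 to AMC III: 23·80/(10 + 0.13·80) → 1840 ÷ (102/5) = 4600/51 ≈ 90.196
S = 1000/(4600/51) − 10 = 25/23 in ≈ 1.087 in
Initial abstraction Ia = S/5 = (25/23)/5 = 5/23 ≈ 0.217 in
Since P=11.490 > Ia=0.217: effective rainfall P−Ia = 25927/2300 in
Q = (25927/2300)²/((25927/2300) + 25/23) = (672209329/5290000)/(28427/2300) = 672209329/65382100 in ≈ 10.281 in

Q = 672209329/65382100 in ≈ 10.281 in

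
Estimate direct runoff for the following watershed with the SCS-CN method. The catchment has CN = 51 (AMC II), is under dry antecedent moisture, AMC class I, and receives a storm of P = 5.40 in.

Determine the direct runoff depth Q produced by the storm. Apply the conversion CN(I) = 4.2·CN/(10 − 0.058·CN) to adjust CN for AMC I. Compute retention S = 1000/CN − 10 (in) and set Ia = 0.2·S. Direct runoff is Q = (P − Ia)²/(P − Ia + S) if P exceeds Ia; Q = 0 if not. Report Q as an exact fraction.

Adjust CN=51 to AMC I: 4.2·51/(10 − 0.058·51) → (1071/5) ÷ (3521/500) = 15300/503 ≈ 30.417
S = 1000/(15300/503) − 10 = 3500/153 in ≈ 22.876 in
Ia = 0.2·(3500/153) = 700/153 in ≈ 4.575 in
Excess rainfall: 5.400 − 4.575 = 0.825 in; P > Ia so Q > 0
Q: (631/765)² ÷ (18131/765) = 398161/13870215 in (≈ 0.029 in)

Q = 398161/13870215 in ≈ 0.029 in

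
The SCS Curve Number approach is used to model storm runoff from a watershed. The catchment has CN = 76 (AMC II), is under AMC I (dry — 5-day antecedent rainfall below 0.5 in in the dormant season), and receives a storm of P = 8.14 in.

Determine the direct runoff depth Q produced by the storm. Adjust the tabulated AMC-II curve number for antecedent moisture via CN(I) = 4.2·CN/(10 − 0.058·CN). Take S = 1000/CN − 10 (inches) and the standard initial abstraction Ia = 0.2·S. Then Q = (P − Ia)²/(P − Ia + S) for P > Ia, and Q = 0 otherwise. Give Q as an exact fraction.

Q = 1947545161/625971150 in ≈ 3.111 in

Dry (AMC I): CN(I) = 4.2·76/(10 − 0.058·76) = (1596/5)/(699/125) = 13300/233 ≈ 57.082
Max retention: S = 1000/(13300/233) − 10 = 1000/133 in (≈ 7.519 in)
Initial abstraction Ia = S/5 = (1000/133)/5 = 200/133 ≈ 1.504 in
P − Ia = 8.140 − 1.504 = 44131/6650 ≈ 6.636 in (> 0, runoff occurs)
Q = (44131/6650)²/((44131/6650) + 1000/133) = (1947545161/44222500)/(94131/6650) = 1947545161/625971150 in ≈ 3.111 in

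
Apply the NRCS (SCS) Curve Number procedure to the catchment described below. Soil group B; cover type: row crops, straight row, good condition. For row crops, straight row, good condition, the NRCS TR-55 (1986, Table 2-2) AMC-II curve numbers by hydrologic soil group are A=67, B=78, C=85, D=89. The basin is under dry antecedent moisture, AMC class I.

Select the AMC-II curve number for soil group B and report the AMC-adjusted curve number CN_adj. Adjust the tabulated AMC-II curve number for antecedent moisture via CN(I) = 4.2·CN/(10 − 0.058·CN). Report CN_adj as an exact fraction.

NRCS table: row crops, straight row, good condition, soil group B → CN(II) = 78
Adjust CN=78 to AMC I: 4.2·78/(10 − 0.058·78) → (1638/5) ÷ (1369/250) = 81900/1369 ≈ 59.825

CN_adj = 81900/1369 ≈ 59.825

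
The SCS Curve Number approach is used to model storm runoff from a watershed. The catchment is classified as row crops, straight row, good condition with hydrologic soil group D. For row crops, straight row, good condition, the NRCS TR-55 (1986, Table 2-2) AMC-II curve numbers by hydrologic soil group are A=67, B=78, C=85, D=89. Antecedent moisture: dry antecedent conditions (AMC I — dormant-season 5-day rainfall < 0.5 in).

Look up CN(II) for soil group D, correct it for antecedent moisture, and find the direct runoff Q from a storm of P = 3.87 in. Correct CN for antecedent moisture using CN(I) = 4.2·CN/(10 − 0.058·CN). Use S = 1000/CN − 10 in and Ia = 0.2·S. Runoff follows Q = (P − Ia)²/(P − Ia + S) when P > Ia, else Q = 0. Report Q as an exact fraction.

Q = 376140569809/217421330700 in ≈ 1.730 in

NRCS table: row crops, straight row, good condition, soil group D → CN(II) = 89
CN(I) from CN(II)=89: (4.2·89)/(10 − 0.058·89) = 186900/2419 ≈ 77.263
Max retention: S = 1000/(186900/2419) − 10 = 5500/1869 in (≈ 2.943 in)
Ia = 0.2S: 0.2·2.943 = 0.589 in (exactly 1100/1869)
Since P=3.870 > Ia=0.589: effective rainfall P−Ia = 613303/186900 in
Q = (613303/186900)²/((613303/186900) + 5500/1869) = (376140569809/34931610000)/(1163303/186900) = 376140569809/217421330700 in ≈ 1.730 in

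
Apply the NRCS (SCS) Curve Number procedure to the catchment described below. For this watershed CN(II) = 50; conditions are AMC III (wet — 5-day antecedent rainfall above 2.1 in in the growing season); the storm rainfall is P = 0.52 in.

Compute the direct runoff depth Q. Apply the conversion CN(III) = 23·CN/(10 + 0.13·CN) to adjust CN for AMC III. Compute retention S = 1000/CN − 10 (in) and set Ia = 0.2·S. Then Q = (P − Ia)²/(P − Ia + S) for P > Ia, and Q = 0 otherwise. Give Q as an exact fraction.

Q = 0 in ≈ 0.000 in

Wet (AMC III): CN(III) = 23·50/(10 + 0.13·50) = 1150/(33/2) = 2300/33 ≈ 69.697
S = 1000/(2300/33) − 10 = 100/23 in ≈ 4.348 in
Ia = 0.2S: 0.2·4.348 = 0.870 in (exactly 20/23)
P = 0.520 ≤ Ia = 0.870 in: entire storm abstracted, Q = 0.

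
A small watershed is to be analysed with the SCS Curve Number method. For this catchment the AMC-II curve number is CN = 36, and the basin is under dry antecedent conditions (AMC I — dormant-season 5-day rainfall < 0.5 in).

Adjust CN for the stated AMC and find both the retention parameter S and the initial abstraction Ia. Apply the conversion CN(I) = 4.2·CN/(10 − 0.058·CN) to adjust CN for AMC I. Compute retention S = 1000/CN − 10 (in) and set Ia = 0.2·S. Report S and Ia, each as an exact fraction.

Adjust CN=36 to AMC I: 4.2·36/(10 − 0.058·36) → (756/5) ÷ (989/125) = 18900/989 ≈ 19.110
S = 1000/(18900/989) − 10 = 8000/189 in ≈ 42.328 in
Ia = 0.2·(8000/189) = 1600/189 in ≈ 8.466 in

S = 8000/189 in ≈ 42.328 in; Ia = 1600/189 in ≈ 8.466 in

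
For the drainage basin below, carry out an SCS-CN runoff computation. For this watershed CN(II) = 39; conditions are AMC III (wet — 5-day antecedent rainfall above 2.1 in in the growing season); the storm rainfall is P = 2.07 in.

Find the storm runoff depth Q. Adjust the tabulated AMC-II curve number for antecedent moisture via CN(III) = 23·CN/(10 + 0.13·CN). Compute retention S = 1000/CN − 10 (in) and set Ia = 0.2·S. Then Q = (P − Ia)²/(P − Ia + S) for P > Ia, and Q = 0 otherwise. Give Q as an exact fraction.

Q = 4055015041/60429006300 in ≈ 0.067 in

Wet (AMC III): CN(III) = 23·39/(10 + 0.13·39) = 897/(1507/100) = 89700/1507 ≈ 59.522
S = 1000/(89700/1507) − 10 = 6100/897 in ≈ 6.800 in
Ia = 0.2S: 0.2·6.800 = 1.360 in (exactly 1220/897)
P − Ia = 2.070 − 1.360 = 63679/89700 ≈ 0.710 in (> 0, runoff occurs)
Runoff Q = (P−Ia)²/(P−Ia+S) = (0.710)²/(0.710+6.800) = 4055015041/60429006300 ≈ 0.067 in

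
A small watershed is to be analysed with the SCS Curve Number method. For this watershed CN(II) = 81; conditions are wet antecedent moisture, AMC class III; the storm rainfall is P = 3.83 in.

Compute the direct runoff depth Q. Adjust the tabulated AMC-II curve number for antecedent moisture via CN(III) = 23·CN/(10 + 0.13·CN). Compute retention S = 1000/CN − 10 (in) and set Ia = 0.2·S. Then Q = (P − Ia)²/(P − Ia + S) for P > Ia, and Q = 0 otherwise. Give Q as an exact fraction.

Adjust CN=81 to AMC III: 23·81/(10 + 0.13·81) → 1863 ÷ (2053/100) = 186300/2053 ≈ 90.745
Max retention: S = 1000/(186300/2053) − 10 = 1900/1863 in (≈ 1.020 in)
Initial abstraction Ia = S/5 = (1900/1863)/5 = 380/1863 ≈ 0.204 in
P − Ia = 3.830 − 0.204 = 675529/186300 ≈ 3.626 in (> 0, runoff occurs)
Q: (675529/186300)² ÷ (865529/186300) = 456339429841/161248052700 in (≈ 2.830 in)

Q = 456339429841/161248052700 in ≈ 2.830 in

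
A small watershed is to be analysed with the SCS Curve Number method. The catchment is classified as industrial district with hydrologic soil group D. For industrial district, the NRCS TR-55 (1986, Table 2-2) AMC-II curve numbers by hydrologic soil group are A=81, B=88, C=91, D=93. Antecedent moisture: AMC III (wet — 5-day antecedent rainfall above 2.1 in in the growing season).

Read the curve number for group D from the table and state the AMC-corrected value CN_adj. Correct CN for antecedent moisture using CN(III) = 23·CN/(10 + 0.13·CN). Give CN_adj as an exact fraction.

CN_adj = 213900/2209 ≈ 96.831

NRCS table: industrial district, soil group D → CN(II) = 93
Adjust CN=93 to AMC III: 23·93/(10 + 0.13·93) → 2139 ÷ (2209/100) = 213900/2209 ≈ 96.831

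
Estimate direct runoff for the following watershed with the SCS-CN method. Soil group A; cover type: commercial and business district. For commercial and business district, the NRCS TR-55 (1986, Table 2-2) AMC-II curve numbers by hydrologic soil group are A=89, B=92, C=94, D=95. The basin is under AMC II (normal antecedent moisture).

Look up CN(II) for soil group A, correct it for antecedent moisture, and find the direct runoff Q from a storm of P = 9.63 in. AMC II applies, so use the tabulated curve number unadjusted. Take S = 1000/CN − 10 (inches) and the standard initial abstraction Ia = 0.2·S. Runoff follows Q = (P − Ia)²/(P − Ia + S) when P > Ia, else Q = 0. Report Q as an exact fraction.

Q = 6973419049/841112300 in ≈ 8.291 in

NRCS table: commercial and business district, soil group A → CN(II) = 89
AMC II — tabulated CN = 89 applies directly.
S = 1000/89 − 10 = 110/89 in ≈ 1.236 in
Ia = 0.2S: 0.2·1.236 = 0.247 in (exactly 22/89)
Excess rainfall: 9.630 − 0.247 = 9.383 in; P > Ia so Q > 0
Q = (83507/8900)²/((83507/8900) + 110/89) = (6973419049/79210000)/(94507/8900) = 6973419049/841112300 in ≈ 8.291 in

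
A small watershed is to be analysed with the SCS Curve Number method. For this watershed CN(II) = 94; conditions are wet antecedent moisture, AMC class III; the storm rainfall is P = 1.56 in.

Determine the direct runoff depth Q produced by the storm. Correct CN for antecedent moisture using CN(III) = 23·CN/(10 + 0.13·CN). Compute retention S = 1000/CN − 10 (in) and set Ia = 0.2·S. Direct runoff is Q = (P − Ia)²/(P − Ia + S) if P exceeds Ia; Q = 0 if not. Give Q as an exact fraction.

Q = 183683809/144610775 in ≈ 1.270 in

Wet (AMC III): CN(III) = 23·94/(10 + 0.13·94) = 2162/(1111/50) = 108100/1111 ≈ 97.300
Max retention: S = 1000/(108100/1111) − 10 = 300/1081 in (≈ 0.278 in)
Ia = 0.2S: 0.2·0.278 = 0.056 in (exactly 60/1081)
Since P=1.560 > Ia=0.056: effective rainfall P−Ia = 40659/27025 in
Q = (40659/27025)²/((40659/27025) + 300/1081) = (1653154281/730350625)/(48159/27025) = 183683809/144610775 in ≈ 1.270 in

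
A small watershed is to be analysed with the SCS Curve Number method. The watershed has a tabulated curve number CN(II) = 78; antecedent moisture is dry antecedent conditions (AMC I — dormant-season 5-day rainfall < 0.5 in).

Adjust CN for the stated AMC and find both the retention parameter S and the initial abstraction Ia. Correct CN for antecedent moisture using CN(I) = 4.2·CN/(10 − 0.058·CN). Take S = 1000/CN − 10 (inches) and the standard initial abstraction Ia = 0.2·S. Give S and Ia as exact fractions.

S = 5500/819 in ≈ 6.716 in; Ia = 1100/819 in ≈ 1.343 in

Adjust CN=78 to AMC I: 4.2·78/(10 − 0.058·78) → (1638/5) ÷ (1369/250) = 81900/1369 ≈ 59.825
S = 1000/(81900/1369) − 10 = 5500/819 in ≈ 6.716 in
Initial abstraction Ia = S/5 = (5500/819)/5 = 1100/819 ≈ 1.343 in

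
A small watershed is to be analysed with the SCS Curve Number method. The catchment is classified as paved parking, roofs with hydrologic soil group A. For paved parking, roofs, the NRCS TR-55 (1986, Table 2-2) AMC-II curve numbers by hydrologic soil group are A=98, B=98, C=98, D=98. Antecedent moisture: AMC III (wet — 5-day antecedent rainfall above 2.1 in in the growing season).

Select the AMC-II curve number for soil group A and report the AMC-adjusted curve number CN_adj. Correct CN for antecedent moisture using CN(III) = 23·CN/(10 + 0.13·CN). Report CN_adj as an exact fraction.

CN_adj = 112700/1137 ≈ 99.120

NRCS table: paved parking, roofs, soil group A → CN(II) = 98
Wet (AMC III): CN(III) = 23·98/(10 + 0.13·98) = 2254/(1137/50) = 112700/1137 ≈ 99.120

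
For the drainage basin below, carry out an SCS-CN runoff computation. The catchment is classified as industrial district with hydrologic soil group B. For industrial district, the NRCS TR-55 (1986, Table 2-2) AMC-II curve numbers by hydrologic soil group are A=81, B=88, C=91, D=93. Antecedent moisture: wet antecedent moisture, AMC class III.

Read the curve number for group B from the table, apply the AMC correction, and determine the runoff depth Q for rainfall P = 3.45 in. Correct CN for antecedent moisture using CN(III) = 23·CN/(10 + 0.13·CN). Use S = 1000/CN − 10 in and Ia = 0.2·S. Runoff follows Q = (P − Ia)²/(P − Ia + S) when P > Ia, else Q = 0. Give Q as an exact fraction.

Q = 94719483/33492140 in ≈ 2.828 in

NRCS table: industrial district, soil group B → CN(II) = 88
Adjust CN=88 to AMC III: 23·88/(10 + 0.13·88) → 2024 ÷ (536/25) = 6325/67 ≈ 94.403
Max retention: S = 1000/(6325/67) − 10 = 150/253 in (≈ 0.593 in)
Initial abstraction Ia = S/5 = (150/253)/5 = 30/253 ≈ 0.119 in
Since P=3.450 > Ia=0.119: effective rainfall P−Ia = 16857/5060 in
Runoff Q = (P−Ia)²/(P−Ia+S) = (3.331)²/(3.331+0.593) = 94719483/33492140 ≈ 2.828 in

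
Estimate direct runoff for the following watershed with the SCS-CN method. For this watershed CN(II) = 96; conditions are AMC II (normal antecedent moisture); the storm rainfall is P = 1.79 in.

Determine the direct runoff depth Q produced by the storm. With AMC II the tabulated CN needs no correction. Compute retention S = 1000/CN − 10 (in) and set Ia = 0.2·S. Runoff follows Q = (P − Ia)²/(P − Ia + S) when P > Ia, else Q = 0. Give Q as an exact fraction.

CN(II) = 96; AMC II needs no correction.
Max retention: S = 1000/96 − 10 = 5/12 in (≈ 0.417 in)
Ia = 0.2·(5/12) = 1/12 in ≈ 0.083 in
Excess rainfall: 1.790 − 0.083 = 1.707 in; P > Ia so Q > 0
Q = (128/75)²/((128/75) + 5/12) = (16384/5625)/(637/300) = 65536/47775 in ≈ 1.372 in

Q = 65536/47775 in ≈ 1.372 in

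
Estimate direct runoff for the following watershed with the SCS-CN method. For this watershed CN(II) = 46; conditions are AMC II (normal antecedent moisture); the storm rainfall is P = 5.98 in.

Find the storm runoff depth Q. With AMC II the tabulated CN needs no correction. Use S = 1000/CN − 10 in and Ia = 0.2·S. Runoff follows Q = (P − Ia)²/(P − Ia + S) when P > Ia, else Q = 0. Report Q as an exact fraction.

AMC II — tabulated CN = 46 applies directly.
Max retention: S = 1000/46 − 10 = 270/23 in (≈ 11.739 in)
Initial abstraction Ia = S/5 = (270/23)/5 = 54/23 ≈ 2.348 in
Since P=5.980 > Ia=2.348: effective rainfall P−Ia = 4177/1150 in
Q = (4177/1150)²/((4177/1150) + 270/23) = (17447329/1322500)/(17677/1150) = 17447329/20328550 in ≈ 0.858 in

Q = 17447329/20328550 in ≈ 0.858 in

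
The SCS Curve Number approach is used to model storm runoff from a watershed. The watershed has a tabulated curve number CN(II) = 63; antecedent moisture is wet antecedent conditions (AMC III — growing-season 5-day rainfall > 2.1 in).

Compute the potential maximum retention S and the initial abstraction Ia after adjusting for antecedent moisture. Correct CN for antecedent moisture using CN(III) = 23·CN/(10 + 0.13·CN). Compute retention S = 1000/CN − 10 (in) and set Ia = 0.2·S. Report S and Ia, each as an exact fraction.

Wet (AMC III): CN(III) = 23·63/(10 + 0.13·63) = 1449/(1819/100) = 144900/1819 ≈ 79.659
S = 1000/(144900/1819) − 10 = 3700/1449 in ≈ 2.553 in
Ia = 0.2·(3700/1449) = 740/1449 in ≈ 0.511 in

S = 3700/1449 in ≈ 2.553 in; Ia = 740/1449 in ≈ 0.511 in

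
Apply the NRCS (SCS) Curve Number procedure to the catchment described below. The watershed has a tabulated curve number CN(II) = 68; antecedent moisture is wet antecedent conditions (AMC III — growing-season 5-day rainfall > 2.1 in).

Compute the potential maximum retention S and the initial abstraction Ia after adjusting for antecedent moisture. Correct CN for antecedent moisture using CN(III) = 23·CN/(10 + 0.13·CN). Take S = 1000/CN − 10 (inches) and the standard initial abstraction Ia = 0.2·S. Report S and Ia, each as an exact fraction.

Wet (AMC III): CN(III) = 23·68/(10 + 0.13·68) = 1564/(471/25) = 39100/471 ≈ 83.015
Max retention: S = 1000/(39100/471) − 10 = 800/391 in (≈ 2.046 in)
Ia = 0.2S: 0.2·2.046 = 0.409 in (exactly 160/391)

S = 800/391 in ≈ 2.046 in; Ia = 160/391 in ≈ 0.409 in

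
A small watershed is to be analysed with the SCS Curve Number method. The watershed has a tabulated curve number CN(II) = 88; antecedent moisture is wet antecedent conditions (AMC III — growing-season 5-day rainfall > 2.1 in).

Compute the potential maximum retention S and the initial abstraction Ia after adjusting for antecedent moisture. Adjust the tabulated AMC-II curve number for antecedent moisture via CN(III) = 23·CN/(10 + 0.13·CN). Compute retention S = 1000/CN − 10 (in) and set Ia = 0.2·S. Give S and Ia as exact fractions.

Wet (AMC III): CN(III) = 23·88/(10 + 0.13·88) = 2024/(536/25) = 6325/67 ≈ 94.403
Max retention: S = 1000/(6325/67) − 10 = 150/253 in (≈ 0.593 in)
Ia = 0.2·(150/253) = 30/253 in ≈ 0.119 in

S = 150/253 in ≈ 0.593 in; Ia = 30/253 in ≈ 0.119 in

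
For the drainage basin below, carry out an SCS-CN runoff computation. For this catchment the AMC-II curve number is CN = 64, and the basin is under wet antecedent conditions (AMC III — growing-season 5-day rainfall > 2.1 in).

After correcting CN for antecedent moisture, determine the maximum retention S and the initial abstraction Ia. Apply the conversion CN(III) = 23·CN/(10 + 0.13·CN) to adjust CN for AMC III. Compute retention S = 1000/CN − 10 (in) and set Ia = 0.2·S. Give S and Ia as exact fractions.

S = 225/92 in ≈ 2.446 in; Ia = 45/92 in ≈ 0.489 in

Wet (AMC III): CN(III) = 23·64/(10 + 0.13·64) = 1472/(458/25) = 18400/229 ≈ 80.349
Max retention: S = 1000/(18400/229) − 10 = 225/92 in (≈ 2.446 in)
Ia = 0.2S: 0.2·2.446 = 0.489 in (exactly 45/92)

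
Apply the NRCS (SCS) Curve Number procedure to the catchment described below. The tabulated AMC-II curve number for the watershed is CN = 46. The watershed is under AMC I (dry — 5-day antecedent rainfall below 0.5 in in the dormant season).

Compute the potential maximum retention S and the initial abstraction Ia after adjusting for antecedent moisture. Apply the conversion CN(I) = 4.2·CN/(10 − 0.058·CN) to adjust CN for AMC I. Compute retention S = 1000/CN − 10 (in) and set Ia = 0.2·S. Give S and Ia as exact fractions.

S = 4500/161 in ≈ 27.950 in; Ia = 900/161 in ≈ 5.590 in

Dry (AMC I): CN(I) = 4.2·46/(10 − 0.058·46) = (966/5)/(1833/250) = 16100/611 ≈ 26.350
S = 1000/(16100/611) − 10 = 4500/161 in ≈ 27.950 in
Ia = 0.2·(4500/161) = 900/161 in ≈ 5.590 in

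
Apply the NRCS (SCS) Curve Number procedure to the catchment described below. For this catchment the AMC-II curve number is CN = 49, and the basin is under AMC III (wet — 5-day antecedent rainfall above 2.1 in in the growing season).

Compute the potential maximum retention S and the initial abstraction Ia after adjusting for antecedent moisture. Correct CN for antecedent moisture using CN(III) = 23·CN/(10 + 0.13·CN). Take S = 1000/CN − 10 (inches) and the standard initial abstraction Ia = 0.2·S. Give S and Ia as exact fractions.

S = 5100/1127 in ≈ 4.525 in; Ia = 1020/1127 in ≈ 0.905 in

Adjust CN=49 to AMC III: 23·49/(10 + 0.13·49) → 1127 ÷ (1637/100) = 112700/1637 ≈ 68.845
Max retention: S = 1000/(112700/1637) − 10 = 5100/1127 in (≈ 4.525 in)
Ia = 0.2S: 0.2·4.525 = 0.905 in (exactly 1020/1127)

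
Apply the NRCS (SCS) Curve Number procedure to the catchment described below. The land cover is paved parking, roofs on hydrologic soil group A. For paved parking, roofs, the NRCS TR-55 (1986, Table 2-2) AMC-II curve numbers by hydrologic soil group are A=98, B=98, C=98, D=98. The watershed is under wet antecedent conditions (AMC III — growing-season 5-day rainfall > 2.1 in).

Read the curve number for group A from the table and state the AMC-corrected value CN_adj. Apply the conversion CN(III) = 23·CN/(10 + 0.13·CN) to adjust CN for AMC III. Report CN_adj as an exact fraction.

CN_adj = 112700/1137 ≈ 99.120

NRCS table: paved parking, roofs, soil group A → CN(II) = 98
CN(III) from CN(II)=98: (23·98)/(10 + 0.13·98) = 112700/1137 ≈ 99.120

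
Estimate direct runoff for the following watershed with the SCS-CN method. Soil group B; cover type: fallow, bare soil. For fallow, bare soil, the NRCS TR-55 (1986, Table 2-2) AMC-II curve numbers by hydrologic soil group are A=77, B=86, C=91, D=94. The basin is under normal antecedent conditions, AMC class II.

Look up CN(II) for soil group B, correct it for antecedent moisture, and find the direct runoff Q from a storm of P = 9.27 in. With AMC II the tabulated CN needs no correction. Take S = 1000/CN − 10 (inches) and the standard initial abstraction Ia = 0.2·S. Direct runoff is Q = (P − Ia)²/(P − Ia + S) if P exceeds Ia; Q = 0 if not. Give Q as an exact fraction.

Q = 1479248521/195482300 in ≈ 7.567 in

NRCS table: fallow, bare soil, soil group B → CN(II) = 86
Average conditions: CN = 86 (no AMC adjustment).
Max retention: S = 1000/86 − 10 = 70/43 in (≈ 1.628 in)
Ia = 0.2·(70/43) = 14/43 in ≈ 0.326 in
Since P=9.270 > Ia=0.326: effective rainfall P−Ia = 38461/4300 in
Runoff Q = (P−Ia)²/(P−Ia+S) = (8.944)²/(8.944+1.628) = 1479248521/195482300 ≈ 7.567 in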